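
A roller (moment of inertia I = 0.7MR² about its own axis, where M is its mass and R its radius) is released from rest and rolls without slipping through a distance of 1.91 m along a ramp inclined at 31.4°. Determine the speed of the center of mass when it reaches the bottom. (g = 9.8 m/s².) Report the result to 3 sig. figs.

v ≈ 3.39 m/s

With I = 0.7MR², the ratio k = I/(MR²) is 0.7.
The rolling condition ω = v/R makes the rotational term ½I(v/R)² = ½kMv², so KE_total = ½(1+k)Mv² = (17/20)Mv².
The vertical drop is h = L sinθ = 1.91 × sin31.4° = 0.9951 m.
Setting Mgh = (17/20)Mv² gives v = √(2gh/(1+k)) = √(2·9.8·0.9951/1.7) ≈ 3.39 m/s.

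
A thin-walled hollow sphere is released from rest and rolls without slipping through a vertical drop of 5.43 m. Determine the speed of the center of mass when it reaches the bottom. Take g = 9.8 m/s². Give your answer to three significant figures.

The moment of inertia is (2/3)MR², giving k ≡ I/(MR²) = 2/3.
Rolling without slipping gives ω = v/R, so the total kinetic energy is ½Mv² + ½Iω² = ½(1+k)Mv² = (5/6)Mv².
Energy conservation: Mgh = (5/6)Mv², so v = √(2gh/(1+k)) = √(2 × 9.8 × 5.43 / 1.667) ≈ 7.99 m/s.

v ≈ 7.99 m/s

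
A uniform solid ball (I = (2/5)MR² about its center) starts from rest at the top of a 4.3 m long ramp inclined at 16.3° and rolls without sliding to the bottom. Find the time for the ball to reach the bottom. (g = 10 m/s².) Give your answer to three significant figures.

The moment of inertia is (2/5)MR², giving k ≡ I/(MR²) = 0.4.
Translational: Mg sinθ − f = Ma. Rotational about the CM: fR = Iα = kMRa, so f = kMa.
Hence a = g sinθ/(1+k) = 10×sin16.3°/1.4 = 2.005 m/s².
With constant a from rest, t = √(2L/a) = √(2·4.3/2.005) ≈ 2.07 s.

t ≈ 2.07 s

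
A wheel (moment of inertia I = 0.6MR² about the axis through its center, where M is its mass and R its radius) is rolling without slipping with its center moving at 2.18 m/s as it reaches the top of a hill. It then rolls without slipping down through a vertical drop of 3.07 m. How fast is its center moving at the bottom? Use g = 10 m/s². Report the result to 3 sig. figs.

v ≈ 6.57 m/s

Here I = 0.6MR², so the shape factor k = I/(MR²) = 0.6.
Since it rolls without slipping, ω = v/R and KE = ½Mv² + ½Iω² = ½(1+k)Mv² = (4/5)Mv².
Conserving energy between top and bottom: (4/5)Mv² = (4/5)Mv₀² + Mgh, hence v² = v₀² + 2gh/(1+k).
v = √(2.18² + 2×10×3.07/1.6) = √43.13 ≈ 6.57 m/s.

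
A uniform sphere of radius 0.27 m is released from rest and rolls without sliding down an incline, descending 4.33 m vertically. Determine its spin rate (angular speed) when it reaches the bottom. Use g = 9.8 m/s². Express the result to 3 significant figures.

Here I = (2/5)MR², so the shape factor k = I/(MR²) = 0.4.
Since it rolls without slipping, ω = v/R and KE = ½Mv² + ½Iω² = ½(1+k)Mv² = (7/10)Mv².
Energy conservation Mgh = ½(1+k)Mv² gives v = √(2gh/(1+k)) = √(2 × 9.8 × 4.33 / 1.4) = 7.786 m/s.
Then ω = v/R = 7.786 / 0.27 ≈ 28.8 rad/s.

ω ≈ 28.8 rad/s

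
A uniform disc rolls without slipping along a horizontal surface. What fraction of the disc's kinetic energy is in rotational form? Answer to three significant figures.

fraction ≈ 0.333

With I = (1/2)MR², the ratio k = I/(MR²) is 0.5.
With ω = v/R, KE_trans = ½Mv² and KE_rot = ½Iω² = ½kMv², so KE_total = ½(1+k)Mv².
The rotational fraction is therefore k/(1+k) = 0.5/1.5 ≈ 0.333.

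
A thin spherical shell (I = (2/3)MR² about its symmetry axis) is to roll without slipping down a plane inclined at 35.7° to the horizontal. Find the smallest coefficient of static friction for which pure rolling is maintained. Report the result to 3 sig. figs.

μ_min ≈ 0.287

For this body I = (2/3)MR², i.e. k = I/(MR²) = 2/3.
Along the incline Mg sinθ − f = Ma, and torque about the center fR = Iα = kMR²(a/R) gives f = kMa.
These give a = g sinθ/(1+k) and the required friction f = kMg sinθ/(1+k).
The normal force is N = Mg cosθ, so μ_min = f/N = k tanθ/(1+k).
μ_min = (2/3) × tan35.7° / 1.667 ≈ 0.287.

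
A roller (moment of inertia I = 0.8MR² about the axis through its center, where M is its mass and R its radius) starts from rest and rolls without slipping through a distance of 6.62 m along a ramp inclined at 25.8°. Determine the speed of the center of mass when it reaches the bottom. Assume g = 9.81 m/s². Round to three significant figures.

v ≈ 5.60 m/s

With I = 0.8MR², the ratio k = I/(MR²) is 0.8.
Pure rolling means v = ωR; then KE = ½Mv² + ½I(v/R)² = ½(1+k)Mv² = (9/10)Mv².
The vertical drop is h = L sinθ = 6.62 × sin25.8° = 2.881 m.
Setting Mgh = (9/10)Mv² gives v = √(2gh/(1+k)) = √(2·9.81·2.881/1.8) ≈ 5.60 m/s.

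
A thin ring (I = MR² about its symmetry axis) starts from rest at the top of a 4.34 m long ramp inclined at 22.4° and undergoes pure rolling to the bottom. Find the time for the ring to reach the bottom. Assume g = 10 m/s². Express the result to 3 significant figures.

Here I = MR², so the shape factor k = I/(MR²) = 1.
Translational: Mg sinθ − f = Ma. Rotational about the CM: fR = Iα = kMRa, so f = kMa.
Hence a = g sinθ/(1+k) = 10×sin22.4°/2 = 1.905 m/s².
Starting from rest, L = ½at², so t = √(2L/a) = √(2×4.34/1.905) ≈ 2.13 s.

t ≈ 2.13 s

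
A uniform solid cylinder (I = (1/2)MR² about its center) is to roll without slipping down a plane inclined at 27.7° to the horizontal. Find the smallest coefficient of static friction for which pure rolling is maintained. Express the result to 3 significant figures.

μ_min ≈ 0.175

With I = (1/2)MR², the ratio k = I/(MR²) is 0.5.
Newton's second law down the slope: Mg sinθ − f = Ma. The torque equation fR = Iα (with α = a/R) gives f = kMa.
These give a = g sinθ/(1+k) and the required friction f = kMg sinθ/(1+k).
The normal force is N = Mg cosθ, so μ_min = f/N = k tanθ/(1+k).
μ_min = 0.5 × tan27.7° / 1.5 ≈ 0.175.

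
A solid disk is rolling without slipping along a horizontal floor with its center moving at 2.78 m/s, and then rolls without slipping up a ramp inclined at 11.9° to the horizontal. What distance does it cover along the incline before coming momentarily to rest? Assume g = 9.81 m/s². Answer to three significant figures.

d ≈ 2.87 m

For this body I = (1/2)MR², i.e. k = I/(MR²) = 0.5.
The rolling condition ω = v/R makes the rotational term ½I(v/R)² = ½kMv², so KE_total = ½(1+k)Mv² = (3/4)Mv².
Setting this equal to Mgh gives the vertical rise h = (1+k)v₀²/(2g) = 1.5×2.78²/(2×9.81) = 0.5909 m.
Along the incline, d = h/sinθ = 0.5909/sin11.9° ≈ 2.87 m.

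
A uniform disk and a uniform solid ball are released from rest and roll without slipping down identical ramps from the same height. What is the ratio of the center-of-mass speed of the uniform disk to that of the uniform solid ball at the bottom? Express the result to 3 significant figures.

v_ratio ≈ 0.966

Each satisfies Mgh = ½(1+k)Mv² with k = I/(MR²), so v ∝ 1/√(1+k).
For the uniform disk k = 0.5; for the uniform solid ball k = 0.4.
v₁/v₂ = √((1+k₂)/(1+k₁)) = √(1.4/1.5) ≈ 0.966.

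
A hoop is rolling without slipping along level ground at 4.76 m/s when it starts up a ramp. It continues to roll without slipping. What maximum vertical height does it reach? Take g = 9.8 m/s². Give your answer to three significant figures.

h ≈ 2.31 m

Here I = MR², so the shape factor k = I/(MR²) = 1.
Rolling without slipping gives ω = v/R, so the total kinetic energy is ½Mv² + ½Iω² = ½(1+k)Mv² = Mv².
At the top the kinetic energy is zero, so Mv₀² = Mgh.
Thus h = (1+k)v₀²/(2g) = 2 × 4.76² / (2 × 9.8) ≈ 2.31 m.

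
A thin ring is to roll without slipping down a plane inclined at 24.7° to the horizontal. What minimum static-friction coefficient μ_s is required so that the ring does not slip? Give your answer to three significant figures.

With I = MR², the ratio k = I/(MR²) is 1.
Translational: Mg sinθ − f = Ma. Rotational about the CM: fR = Iα = kMRa, so f = kMa.
These give a = g sinθ/(1+k) and the required friction f = kMg sinθ/(1+k).
The normal force is N = Mg cosθ, so μ_min = f/N = k tanθ/(1+k).
μ_min = 1 × tan24.7° / 2 ≈ 0.230.

μ_min ≈ 0.230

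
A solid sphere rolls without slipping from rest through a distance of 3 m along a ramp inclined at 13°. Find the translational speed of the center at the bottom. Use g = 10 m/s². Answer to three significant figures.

For this body I = (2/5)MR², i.e. k = I/(MR²) = 0.4.
Pure rolling means v = ωR; then KE = ½Mv² + ½I(v/R)² = ½(1+k)Mv² = (7/10)Mv².
The vertical drop is h = L sinθ = 3 × sin13° = 0.6749 m.
Energy conservation: Mgh = (7/10)Mv², so v = √(2gh/(1+k)) = √(2 × 10 × 0.6749 / 1.4) ≈ 3.10 m/s.

v ≈ 3.10 m/s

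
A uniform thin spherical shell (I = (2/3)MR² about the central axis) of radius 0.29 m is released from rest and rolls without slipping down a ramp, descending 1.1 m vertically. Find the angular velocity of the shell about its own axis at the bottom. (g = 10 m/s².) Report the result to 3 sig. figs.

ω ≈ 12.5 rad/s

Here I = (2/3)MR², so the shape factor k = I/(MR²) = 2/3.
The rolling condition ω = v/R makes the rotational term ½I(v/R)² = ½kMv², so KE_total = ½(1+k)Mv² = (5/6)Mv².
Energy conservation Mgh = ½(1+k)Mv² gives v = √(2gh/(1+k)) = √(2 × 10 × 1.1 / 1.667) = 3.633 m/s.
The angular speed follows from ω = v/R = 3.633/0.29 ≈ 12.5 rad/s.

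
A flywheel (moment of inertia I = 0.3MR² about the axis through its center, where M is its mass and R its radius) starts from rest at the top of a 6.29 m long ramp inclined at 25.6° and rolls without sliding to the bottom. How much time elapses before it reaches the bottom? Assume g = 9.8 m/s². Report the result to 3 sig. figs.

For this body I = 0.3MR², i.e. k = I/(MR²) = 0.3.
Along the incline Mg sinθ − f = Ma, and torque about the center fR = Iα = kMR²(a/R) gives f = kMa.
Hence a = g sinθ/(1+k) = 9.8×sin25.6°/1.3 = 3.257 m/s².
With constant a from rest, t = √(2L/a) = √(2·6.29/3.257) ≈ 1.97 s.

t ≈ 1.97 s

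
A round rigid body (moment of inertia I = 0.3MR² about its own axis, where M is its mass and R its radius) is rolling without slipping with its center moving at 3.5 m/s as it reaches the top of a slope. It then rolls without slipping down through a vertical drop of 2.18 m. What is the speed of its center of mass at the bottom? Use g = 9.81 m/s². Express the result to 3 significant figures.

v ≈ 6.72 m/s

Here I = 0.3MR², so the shape factor k = I/(MR²) = 0.3.
Pure rolling means v = ωR; then KE = ½Mv² + ½I(v/R)² = ½(1+k)Mv² = (13/20)Mv².
Conserving energy between top and bottom: (13/20)Mv² = (13/20)Mv₀² + Mgh, hence v² = v₀² + 2gh/(1+k).
v = √(3.5² + 2×9.81×2.18/1.3) = √45.15 ≈ 6.72 m/s.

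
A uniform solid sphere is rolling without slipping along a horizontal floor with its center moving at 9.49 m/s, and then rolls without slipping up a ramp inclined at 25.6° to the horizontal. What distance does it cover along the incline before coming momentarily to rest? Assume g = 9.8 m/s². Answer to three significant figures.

d ≈ 14.9 m

With I = (2/5)MR², the ratio k = I/(MR²) is 0.4.
Pure rolling means v = ωR; then KE = ½Mv² + ½I(v/R)² = ½(1+k)Mv² = (7/10)Mv².
Setting this equal to Mgh gives the vertical rise h = (1+k)v₀²/(2g) = 1.4×9.49²/(2×9.8) = 6.433 m.
Along the incline, d = h/sinθ = 6.433/sin25.6° ≈ 14.9 m.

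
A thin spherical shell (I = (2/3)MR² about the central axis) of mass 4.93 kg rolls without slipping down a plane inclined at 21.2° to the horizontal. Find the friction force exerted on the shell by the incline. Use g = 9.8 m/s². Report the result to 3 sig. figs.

The moment of inertia is (2/3)MR², giving k ≡ I/(MR²) = 2/3.
Along the incline Mg sinθ − f = Ma, and torque about the center fR = Iα = kMR²(a/R) gives f = kMa.
Combining, a = g sinθ/(1+k) and f = kMa = kMg sinθ/(1+k).
f = (2/3) × 4.93 × 9.8 × sin21.2° / 1.667 ≈ 6.99 N.

f ≈ 6.99 N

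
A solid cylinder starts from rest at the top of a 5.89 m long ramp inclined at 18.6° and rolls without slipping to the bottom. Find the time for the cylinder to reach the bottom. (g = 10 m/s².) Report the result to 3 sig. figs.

t ≈ 2.35 s

The moment of inertia is (1/2)MR², giving k ≡ I/(MR²) = 0.5.
Along the incline Mg sinθ − f = Ma, and torque about the center fR = Iα = kMR²(a/R) gives f = kMa.
Hence a = g sinθ/(1+k) = 10×sin18.6°/1.5 = 2.126 m/s².
With constant a from rest, t = √(2L/a) = √(2·5.89/2.126) ≈ 2.35 s.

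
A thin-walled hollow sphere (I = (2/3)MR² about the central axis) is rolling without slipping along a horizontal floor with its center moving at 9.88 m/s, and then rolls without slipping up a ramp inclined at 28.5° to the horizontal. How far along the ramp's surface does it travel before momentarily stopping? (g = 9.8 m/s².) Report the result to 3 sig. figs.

d ≈ 17.4 m

With I = (2/3)MR², the ratio k = I/(MR²) is 2/3.
The rolling condition ω = v/R makes the rotational term ½I(v/R)² = ½kMv², so KE_total = ½(1+k)Mv² = (5/6)Mv².
Setting this equal to Mgh gives the vertical rise h = (1+k)v₀²/(2g) = 1.667×9.88²/(2×9.8) = 8.301 m.
Along the incline, d = h/sinθ = 8.301/sin28.5° ≈ 17.4 m.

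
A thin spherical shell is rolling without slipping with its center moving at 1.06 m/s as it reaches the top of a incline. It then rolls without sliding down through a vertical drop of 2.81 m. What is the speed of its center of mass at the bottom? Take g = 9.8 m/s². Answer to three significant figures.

v ≈ 5.85 m/s

For this body I = (2/3)MR², i.e. k = I/(MR²) = 2/3.
Since it rolls without slipping, ω = v/R and KE = ½Mv² + ½Iω² = ½(1+k)Mv² = (5/6)Mv².
Conserving energy between top and bottom: (5/6)Mv² = (5/6)Mv₀² + Mgh, hence v² = v₀² + 2gh/(1+k).
v = √(1.06² + 2×9.8×2.81/1.667) = √34.17 ≈ 5.85 m/s.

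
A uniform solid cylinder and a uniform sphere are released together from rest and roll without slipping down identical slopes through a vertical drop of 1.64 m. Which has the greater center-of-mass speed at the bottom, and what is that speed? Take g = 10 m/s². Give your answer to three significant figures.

the uniform sphere, at v ≈ 4.84 m/s

For rolling without slipping, Mgh = ½(1+k)Mv² where k = I/(MR²), so v = √(2gh/(1+k)).
Uniform solid cylinder: k = 0.5, giving v = √(2×10×1.64/1.5) = 4.676 m/s.
Uniform sphere: k = 0.4, giving v = √(2×10×1.64/1.4) = 4.84 m/s.
The smaller k wins: the uniform sphere, at ≈ 4.84 m/s.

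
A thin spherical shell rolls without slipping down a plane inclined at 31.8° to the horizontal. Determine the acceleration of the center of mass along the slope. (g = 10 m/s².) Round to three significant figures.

For this body I = (2/3)MR², i.e. k = I/(MR²) = 2/3.
Translational: Mg sinθ − f = Ma. Rotational about the CM: fR = Iα = kMRa, so f = kMa.
Eliminating f: Mg sinθ = (1+k)Ma, so a = g sinθ/(1+k) = 10 × sin31.8° / 1.667 ≈ 3.16 m/s².

a ≈ 3.16 m/s²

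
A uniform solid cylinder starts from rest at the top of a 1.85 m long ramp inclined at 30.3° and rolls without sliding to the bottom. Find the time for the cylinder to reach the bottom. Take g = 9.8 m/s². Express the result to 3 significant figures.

The moment of inertia is (1/2)MR², giving k ≡ I/(MR²) = 0.5.
Newton's second law down the slope: Mg sinθ − f = Ma. The torque equation fR = Iα (with α = a/R) gives f = kMa.
Hence a = g sinθ/(1+k) = 9.8×sin30.3°/1.5 = 3.296 m/s².
Starting from rest, L = ½at², so t = √(2L/a) = √(2×1.85/3.296) ≈ 1.06 s.

t ≈ 1.06 s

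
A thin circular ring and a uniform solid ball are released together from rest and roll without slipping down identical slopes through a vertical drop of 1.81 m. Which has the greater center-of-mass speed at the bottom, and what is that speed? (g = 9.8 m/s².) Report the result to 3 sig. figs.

For rolling without slipping, Mgh = ½(1+k)Mv² where k = I/(MR²), so v = √(2gh/(1+k)).
Thin circular ring: k = 1, giving v = √(2×9.8×1.81/2) = 4.212 m/s.
Uniform solid ball: k = 0.4, giving v = √(2×9.8×1.81/1.4) = 5.034 m/s.
The smaller k wins: the uniform solid ball, at ≈ 5.03 m/s.

the uniform solid ball, at v ≈ 5.03 m/s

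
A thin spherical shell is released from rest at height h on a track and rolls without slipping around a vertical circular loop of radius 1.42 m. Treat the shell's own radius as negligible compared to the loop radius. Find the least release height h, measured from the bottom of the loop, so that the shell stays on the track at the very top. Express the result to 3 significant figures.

For this body I = (2/3)MR², i.e. k = I/(MR²) = 2/3.
At the top, contact is just lost when gravity alone supplies the centripetal force: Mg = Mv_top²/r, i.e. v_top² = gr.
With ω = v/R, the kinetic energy at speed v is ½(1+k)Mv² = (5/6)Mv².
Energy conservation from release (height h) to the top (height 2r): Mgh = Mg(2r) + (5/6)M·gr.
Thus h_min = 2r + (1+k)r/2 = r(2 + 1.667/2) = 1.42 × 2.833 ≈ 4.02 m.

h_min ≈ 4.02 m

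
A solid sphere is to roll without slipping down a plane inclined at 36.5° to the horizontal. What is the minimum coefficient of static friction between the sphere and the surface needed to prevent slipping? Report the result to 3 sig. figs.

μ_min ≈ 0.211

With I = (2/5)MR², the ratio k = I/(MR²) is 0.4.
Along the incline Mg sinθ − f = Ma, and torque about the center fR = Iα = kMR²(a/R) gives f = kMa.
These give a = g sinθ/(1+k) and the required friction f = kMg sinθ/(1+k).
The normal force is N = Mg cosθ, so μ_min = f/N = k tanθ/(1+k).
μ_min = 0.4 × tan36.5° / 1.4 ≈ 0.211.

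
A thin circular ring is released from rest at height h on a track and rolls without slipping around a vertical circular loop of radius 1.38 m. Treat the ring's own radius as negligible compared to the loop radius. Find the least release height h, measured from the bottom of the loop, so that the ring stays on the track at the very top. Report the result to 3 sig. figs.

Here I = MR², so the shape factor k = I/(MR²) = 1.
At the top of the loop, the minimum-contact condition is Mg = Mv_top²/r, so v_top² = gr.
With ω = v/R, the kinetic energy at speed v is ½(1+k)Mv² = Mv².
Energy conservation from release (height h) to the top (height 2r): Mgh = Mg(2r) + M·gr.
Thus h_min = 2r + (1+k)r/2 = r(2 + 2/2) = 1.38 × 3 ≈ 4.14 m.

h_min ≈ 4.14 m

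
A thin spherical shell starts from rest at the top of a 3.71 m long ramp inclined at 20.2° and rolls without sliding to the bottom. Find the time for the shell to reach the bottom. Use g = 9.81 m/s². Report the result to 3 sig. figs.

t ≈ 1.91 s

The moment of inertia is (2/3)MR², giving k ≡ I/(MR²) = 2/3.
Translational: Mg sinθ − f = Ma. Rotational about the CM: fR = Iα = kMRa, so f = kMa.
Hence a = g sinθ/(1+k) = 9.81×sin20.2°/1.667 = 2.032 m/s².
Starting from rest, L = ½at², so t = √(2L/a) = √(2×3.71/2.032) ≈ 1.91 s.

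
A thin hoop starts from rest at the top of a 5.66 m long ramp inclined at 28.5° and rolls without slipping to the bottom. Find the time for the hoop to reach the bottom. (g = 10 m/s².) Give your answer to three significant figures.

The moment of inertia is MR², giving k ≡ I/(MR²) = 1.
Along the incline Mg sinθ − f = Ma, and torque about the center fR = Iα = kMR²(a/R) gives f = kMa.
Hence a = g sinθ/(1+k) = 10×sin28.5°/2 = 2.386 m/s².
Starting from rest, L = ½at², so t = √(2L/a) = √(2×5.66/2.386) ≈ 2.18 s.

t ≈ 2.18 s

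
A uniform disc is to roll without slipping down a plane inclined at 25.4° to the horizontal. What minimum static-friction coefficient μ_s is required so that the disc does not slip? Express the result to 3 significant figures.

μ_min ≈ 0.158

With I = (1/2)MR², the ratio k = I/(MR²) is 0.5.
Along the incline Mg sinθ − f = Ma, and torque about the center fR = Iα = kMR²(a/R) gives f = kMa.
These give a = g sinθ/(1+k) and the required friction f = kMg sinθ/(1+k).
The normal force is N = Mg cosθ, so μ_min = f/N = k tanθ/(1+k).
μ_min = 0.5 × tan25.4° / 1.5 ≈ 0.158.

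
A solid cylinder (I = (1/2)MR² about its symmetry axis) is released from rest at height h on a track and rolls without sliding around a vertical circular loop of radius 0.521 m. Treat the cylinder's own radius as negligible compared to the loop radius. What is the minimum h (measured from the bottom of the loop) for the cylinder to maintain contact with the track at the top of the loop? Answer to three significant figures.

h_min ≈ 1.43 m

For this body I = (1/2)MR², i.e. k = I/(MR²) = 0.5.
At the top of the loop, the minimum-contact condition is Mg = Mv_top²/r, so v_top² = gr.
With ω = v/R, the kinetic energy at speed v is ½(1+k)Mv² = (3/4)Mv².
Energy conservation from release (height h) to the top (height 2r): Mgh = Mg(2r) + (3/4)M·gr.
Thus h_min = 2r + (1+k)r/2 = r(2 + 1.5/2) = 0.521 × 2.75 ≈ 1.43 m.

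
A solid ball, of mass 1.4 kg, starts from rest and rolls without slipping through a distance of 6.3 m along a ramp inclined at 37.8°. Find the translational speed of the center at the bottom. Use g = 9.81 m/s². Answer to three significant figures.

For this body I = (2/5)MR², i.e. k = I/(MR²) = 0.4.
Pure rolling means v = ωR; then KE = ½Mv² + ½I(v/R)² = ½(1+k)Mv² = (7/10)Mv².
The vertical drop is h = L sinθ = 6.3 × sin37.8° = 3.861 m.
Energy conservation: Mgh = (7/10)Mv², so v = √(2gh/(1+k)) = √(2 × 9.81 × 3.861 / 1.4) ≈ 7.36 m/s.

v ≈ 7.36 m/s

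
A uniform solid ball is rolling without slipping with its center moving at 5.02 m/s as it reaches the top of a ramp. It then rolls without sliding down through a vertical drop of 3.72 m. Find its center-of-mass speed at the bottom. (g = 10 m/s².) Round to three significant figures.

Here I = (2/5)MR², so the shape factor k = I/(MR²) = 0.4.
The rolling condition ω = v/R makes the rotational term ½I(v/R)² = ½kMv², so KE_total = ½(1+k)Mv² = (7/10)Mv².
Conserving energy between top and bottom: (7/10)Mv² = (7/10)Mv₀² + Mgh, hence v² = v₀² + 2gh/(1+k).
v = √(5.02² + 2×10×3.72/1.4) = √78.34 ≈ 8.85 m/s.

v ≈ 8.85 m/s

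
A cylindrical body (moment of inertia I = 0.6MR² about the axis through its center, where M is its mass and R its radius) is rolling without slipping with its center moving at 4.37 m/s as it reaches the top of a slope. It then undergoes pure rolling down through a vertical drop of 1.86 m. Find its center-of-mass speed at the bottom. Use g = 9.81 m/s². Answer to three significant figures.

v ≈ 6.47 m/s

Here I = 0.6MR², so the shape factor k = I/(MR²) = 0.6.
Pure rolling means v = ωR; then KE = ½Mv² + ½I(v/R)² = ½(1+k)Mv² = (4/5)Mv².
Conserving energy between top and bottom: (4/5)Mv² = (4/5)Mv₀² + Mgh, hence v² = v₀² + 2gh/(1+k).
v = √(4.37² + 2×9.81×1.86/1.6) = √41.91 ≈ 6.47 m/s.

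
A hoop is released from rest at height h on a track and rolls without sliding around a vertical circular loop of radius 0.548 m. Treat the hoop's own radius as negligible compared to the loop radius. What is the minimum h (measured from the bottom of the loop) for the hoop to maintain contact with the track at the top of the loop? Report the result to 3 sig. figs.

For this body I = MR², i.e. k = I/(MR²) = 1.
At the top of the loop, the minimum-contact condition is Mg = Mv_top²/r, so v_top² = gr.
With ω = v/R, the kinetic energy at speed v is ½(1+k)Mv² = Mv².
Energy conservation from release (height h) to the top (height 2r): Mgh = Mg(2r) + M·gr.
Thus h_min = 2r + (1+k)r/2 = r(2 + 2/2) = 0.548 × 3 ≈ 1.64 m.

h_min ≈ 1.64 m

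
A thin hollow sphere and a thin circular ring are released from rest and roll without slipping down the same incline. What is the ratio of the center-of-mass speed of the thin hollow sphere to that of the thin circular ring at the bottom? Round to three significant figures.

Each satisfies Mgh = ½(1+k)Mv² with k = I/(MR²), so v ∝ 1/√(1+k).
For the thin hollow sphere k = 2/3; for the thin circular ring k = 1.
v₁/v₂ = √((1+k₂)/(1+k₁)) = √(2/1.667) ≈ 1.10.

v_ratio ≈ 1.10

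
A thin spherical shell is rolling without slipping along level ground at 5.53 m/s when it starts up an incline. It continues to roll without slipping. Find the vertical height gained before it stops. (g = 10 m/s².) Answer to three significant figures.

h ≈ 2.55 m

For this body I = (2/3)MR², i.e. k = I/(MR²) = 2/3.
Rolling without slipping gives ω = v/R, so the total kinetic energy is ½Mv² + ½Iω² = ½(1+k)Mv² = (5/6)Mv².
All of this converts to potential energy at the highest point: (5/6)Mv₀² = Mgh.
Thus h = (1+k)v₀²/(2g) = 1.667 × 5.53² / (2 × 10) ≈ 2.55 m.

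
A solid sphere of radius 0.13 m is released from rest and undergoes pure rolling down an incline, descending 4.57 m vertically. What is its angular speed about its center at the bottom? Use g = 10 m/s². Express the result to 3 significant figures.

ω ≈ 62.2 rad/s

For this body I = (2/5)MR², i.e. k = I/(MR²) = 0.4.
Pure rolling means v = ωR; then KE = ½Mv² + ½I(v/R)² = ½(1+k)Mv² = (7/10)Mv².
Energy conservation Mgh = ½(1+k)Mv² gives v = √(2gh/(1+k)) = √(2 × 10 × 4.57 / 1.4) = 8.08 m/s.
The angular speed follows from ω = v/R = 8.08/0.13 ≈ 62.2 rad/s.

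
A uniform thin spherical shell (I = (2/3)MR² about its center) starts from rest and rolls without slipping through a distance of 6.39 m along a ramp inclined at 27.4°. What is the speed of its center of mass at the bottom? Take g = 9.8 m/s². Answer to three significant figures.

The moment of inertia is (2/3)MR², giving k ≡ I/(MR²) = 2/3.
Pure rolling means v = ωR; then KE = ½Mv² + ½I(v/R)² = ½(1+k)Mv² = (5/6)Mv².
The vertical drop is h = L sinθ = 6.39 × sin27.4° = 2.941 m.
Energy conservation: Mgh = (5/6)Mv², so v = √(2gh/(1+k)) = √(2 × 9.8 × 2.941 / 1.667) ≈ 5.88 m/s.

v ≈ 5.88 m/s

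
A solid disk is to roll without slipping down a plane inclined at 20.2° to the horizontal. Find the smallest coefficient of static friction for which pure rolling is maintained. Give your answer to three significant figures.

μ_min ≈ 0.123

Here I = (1/2)MR², so the shape factor k = I/(MR²) = 0.5.
Along the incline Mg sinθ − f = Ma, and torque about the center fR = Iα = kMR²(a/R) gives f = kMa.
These give a = g sinθ/(1+k) and the required friction f = kMg sinθ/(1+k).
With N = Mg cosθ, the no-slip condition f ≤ μN gives μ_min = f/N = k tanθ/(1+k).
μ_min = 0.5 × tan20.2° / 1.5 ≈ 0.123.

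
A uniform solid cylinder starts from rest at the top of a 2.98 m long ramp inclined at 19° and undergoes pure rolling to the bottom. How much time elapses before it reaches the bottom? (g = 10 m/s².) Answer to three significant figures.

t ≈ 1.66 s

The moment of inertia is (1/2)MR², giving k ≡ I/(MR²) = 0.5.
Along the incline Mg sinθ − f = Ma, and torque about the center fR = Iα = kMR²(a/R) gives f = kMa.
Hence a = g sinθ/(1+k) = 10×sin19°/1.5 = 2.17 m/s².
Starting from rest, L = ½at², so t = √(2L/a) = √(2×2.98/2.17) ≈ 1.66 s.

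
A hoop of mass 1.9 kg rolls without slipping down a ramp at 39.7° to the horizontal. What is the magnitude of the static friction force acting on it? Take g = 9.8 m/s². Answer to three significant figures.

The moment of inertia is MR², giving k ≡ I/(MR²) = 1.
Newton's second law down the slope: Mg sinθ − f = Ma. The torque equation fR = Iα (with α = a/R) gives f = kMa.
Combining, a = g sinθ/(1+k) and f = kMa = kMg sinθ/(1+k).
f = 1 × 1.9 × 9.8 × sin39.7° / 2 ≈ 5.95 N.

f ≈ 5.95 N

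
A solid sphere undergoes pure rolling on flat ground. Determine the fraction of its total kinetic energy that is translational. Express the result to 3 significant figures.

The moment of inertia is (2/5)MR², giving k ≡ I/(MR²) = 0.4.
With ω = v/R, KE_trans = ½Mv² and KE_rot = ½Iω² = ½kMv², so KE_total = ½(1+k)Mv².
The translational fraction is therefore 1/(1+k) = 1/1.4 ≈ 0.714.

fraction ≈ 0.714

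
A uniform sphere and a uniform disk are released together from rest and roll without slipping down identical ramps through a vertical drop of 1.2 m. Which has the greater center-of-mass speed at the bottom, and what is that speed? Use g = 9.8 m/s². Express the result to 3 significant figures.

For rolling without slipping, Mgh = ½(1+k)Mv² where k = I/(MR²), so v = √(2gh/(1+k)).
Uniform sphere: k = 0.4, giving v = √(2×9.8×1.2/1.4) = 4.099 m/s.
Uniform disk: k = 0.5, giving v = √(2×9.8×1.2/1.5) = 3.96 m/s.
The smaller k wins: the uniform sphere, at ≈ 4.10 m/s.

the uniform sphere, at v ≈ 4.10 m/s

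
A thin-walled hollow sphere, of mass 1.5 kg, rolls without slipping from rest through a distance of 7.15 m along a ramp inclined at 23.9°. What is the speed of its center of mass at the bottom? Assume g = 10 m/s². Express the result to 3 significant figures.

v ≈ 5.90 m/s

For this body I = (2/3)MR², i.e. k = I/(MR²) = 2/3.
The rolling condition ω = v/R makes the rotational term ½I(v/R)² = ½kMv², so KE_total = ½(1+k)Mv² = (5/6)Mv².
The vertical drop is h = L sinθ = 7.15 × sin23.9° = 2.897 m.
Setting Mgh = (5/6)Mv² gives v = √(2gh/(1+k)) = √(2·10·2.897/1.667) ≈ 5.90 m/s.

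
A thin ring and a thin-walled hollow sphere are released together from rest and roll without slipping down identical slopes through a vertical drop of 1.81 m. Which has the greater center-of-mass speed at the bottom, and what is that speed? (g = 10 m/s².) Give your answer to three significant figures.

For rolling without slipping, Mgh = ½(1+k)Mv² where k = I/(MR²), so v = √(2gh/(1+k)).
Thin ring: k = 1, giving v = √(2×10×1.81/2) = 4.254 m/s.
Thin-walled hollow sphere: k = 2/3, giving v = √(2×10×1.81/1.667) = 4.66 m/s.
The smaller k wins: the thin-walled hollow sphere, at ≈ 4.66 m/s.

the thin-walled hollow sphere, at v ≈ 4.66 m/s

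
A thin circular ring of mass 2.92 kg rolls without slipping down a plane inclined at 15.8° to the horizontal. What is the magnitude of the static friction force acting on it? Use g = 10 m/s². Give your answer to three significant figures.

With I = MR², the ratio k = I/(MR²) is 1.
Along the incline Mg sinθ − f = Ma, and torque about the center fR = Iα = kMR²(a/R) gives f = kMa.
Combining, a = g sinθ/(1+k) and f = kMa = kMg sinθ/(1+k).
f = 1 × 2.92 × 10 × sin15.8° / 2 ≈ 3.98 N.

f ≈ 3.98 N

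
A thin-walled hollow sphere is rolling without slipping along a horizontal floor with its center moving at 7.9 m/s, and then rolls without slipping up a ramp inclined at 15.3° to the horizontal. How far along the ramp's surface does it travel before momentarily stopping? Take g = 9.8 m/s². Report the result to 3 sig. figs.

d ≈ 20.1 m

The moment of inertia is (2/3)MR², giving k ≡ I/(MR²) = 2/3.
Pure rolling means v = ωR; then KE = ½Mv² + ½I(v/R)² = ½(1+k)Mv² = (5/6)Mv².
Setting this equal to Mgh gives the vertical rise h = (1+k)v₀²/(2g) = 1.667×7.9²/(2×9.8) = 5.307 m.
The distance along the slope is d = h/sinθ = 5.307/sin15.3° ≈ 20.1 m.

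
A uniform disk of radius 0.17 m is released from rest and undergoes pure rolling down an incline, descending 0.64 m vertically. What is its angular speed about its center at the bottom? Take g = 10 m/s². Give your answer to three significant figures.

Here I = (1/2)MR², so the shape factor k = I/(MR²) = 0.5.
The rolling condition ω = v/R makes the rotational term ½I(v/R)² = ½kMv², so KE_total = ½(1+k)Mv² = (3/4)Mv².
Energy conservation Mgh = ½(1+k)Mv² gives v = √(2gh/(1+k)) = √(2 × 10 × 0.64 / 1.5) = 2.921 m/s.
Then ω = v/R = 2.921 / 0.17 ≈ 17.2 rad/s.

ω ≈ 17.2 rad/s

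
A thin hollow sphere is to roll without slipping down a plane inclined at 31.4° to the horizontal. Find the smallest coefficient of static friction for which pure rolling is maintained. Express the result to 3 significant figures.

With I = (2/3)MR², the ratio k = I/(MR²) is 2/3.
Translational: Mg sinθ − f = Ma. Rotational about the CM: fR = Iα = kMRa, so f = kMa.
These give a = g sinθ/(1+k) and the required friction f = kMg sinθ/(1+k).
The normal force is N = Mg cosθ, so μ_min = f/N = k tanθ/(1+k).
μ_min = (2/3) × tan31.4° / 1.667 ≈ 0.244.

μ_min ≈ 0.244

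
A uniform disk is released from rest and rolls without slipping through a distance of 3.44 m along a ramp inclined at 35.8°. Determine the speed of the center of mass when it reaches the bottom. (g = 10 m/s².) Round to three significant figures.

Here I = (1/2)MR², so the shape factor k = I/(MR²) = 0.5.
The rolling condition ω = v/R makes the rotational term ½I(v/R)² = ½kMv², so KE_total = ½(1+k)Mv² = (3/4)Mv².
The vertical drop is h = L sinθ = 3.44 × sin35.8° = 2.012 m.
Energy conservation: Mgh = (3/4)Mv², so v = √(2gh/(1+k)) = √(2 × 10 × 2.012 / 1.5) ≈ 5.18 m/s.

v ≈ 5.18 m/s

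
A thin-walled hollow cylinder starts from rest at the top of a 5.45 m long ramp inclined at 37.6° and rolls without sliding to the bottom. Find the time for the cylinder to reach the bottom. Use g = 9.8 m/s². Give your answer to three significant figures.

Here I = MR², so the shape factor k = I/(MR²) = 1.
Along the incline Mg sinθ − f = Ma, and torque about the center fR = Iα = kMR²(a/R) gives f = kMa.
Hence a = g sinθ/(1+k) = 9.8×sin37.6°/2 = 2.99 m/s².
With constant a from rest, t = √(2L/a) = √(2·5.45/2.99) ≈ 1.91 s.

t ≈ 1.91 s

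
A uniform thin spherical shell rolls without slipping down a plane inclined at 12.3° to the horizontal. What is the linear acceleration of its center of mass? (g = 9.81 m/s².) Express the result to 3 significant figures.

The moment of inertia is (2/3)MR², giving k ≡ I/(MR²) = 2/3.
Newton's second law down the slope: Mg sinθ − f = Ma. The torque equation fR = Iα (with α = a/R) gives f = kMa.
Eliminating f: Mg sinθ = (1+k)Ma, so a = g sinθ/(1+k) = 9.81 × sin12.3° / 1.667 ≈ 1.25 m/s².

a ≈ 1.25 m/s²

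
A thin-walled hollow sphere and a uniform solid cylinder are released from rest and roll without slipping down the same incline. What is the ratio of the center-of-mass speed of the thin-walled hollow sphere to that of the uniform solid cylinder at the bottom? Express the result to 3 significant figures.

v_ratio ≈ 0.949

Each satisfies Mgh = ½(1+k)Mv² with k = I/(MR²), so v ∝ 1/√(1+k).
For the thin-walled hollow sphere k = 2/3; for the uniform solid cylinder k = 0.5.
v₁/v₂ = √((1+k₂)/(1+k₁)) = √(1.5/1.667) ≈ 0.949.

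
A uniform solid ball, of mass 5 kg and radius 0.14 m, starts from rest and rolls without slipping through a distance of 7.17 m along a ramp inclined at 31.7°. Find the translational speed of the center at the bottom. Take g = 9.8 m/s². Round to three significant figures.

v ≈ 7.26 m/s

With I = (2/5)MR², the ratio k = I/(MR²) is 0.4.
Rolling without slipping gives ω = v/R, so the total kinetic energy is ½Mv² + ½Iω² = ½(1+k)Mv² = (7/10)Mv².
The vertical drop is h = L sinθ = 7.17 × sin31.7° = 3.768 m.
Energy conservation: Mgh = (7/10)Mv², so v = √(2gh/(1+k)) = √(2 × 9.8 × 3.768 / 1.4) ≈ 7.26 m/s.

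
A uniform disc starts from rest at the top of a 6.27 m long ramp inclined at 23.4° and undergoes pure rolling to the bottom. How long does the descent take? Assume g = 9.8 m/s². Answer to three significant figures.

t ≈ 2.20 s

With I = (1/2)MR², the ratio k = I/(MR²) is 0.5.
Newton's second law down the slope: Mg sinθ − f = Ma. The torque equation fR = Iα (with α = a/R) gives f = kMa.
Hence a = g sinθ/(1+k) = 9.8×sin23.4°/1.5 = 2.595 m/s².
Starting from rest, L = ½at², so t = √(2L/a) = √(2×6.27/2.595) ≈ 2.20 s.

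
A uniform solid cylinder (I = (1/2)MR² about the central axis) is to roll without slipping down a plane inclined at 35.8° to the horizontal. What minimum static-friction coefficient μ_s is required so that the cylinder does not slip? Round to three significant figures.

Here I = (1/2)MR², so the shape factor k = I/(MR²) = 0.5.
Translational: Mg sinθ − f = Ma. Rotational about the CM: fR = Iα = kMRa, so f = kMa.
These give a = g sinθ/(1+k) and the required friction f = kMg sinθ/(1+k).
With N = Mg cosθ, the no-slip condition f ≤ μN gives μ_min = f/N = k tanθ/(1+k).
μ_min = 0.5 × tan35.8° / 1.5 ≈ 0.240.

μ_min ≈ 0.240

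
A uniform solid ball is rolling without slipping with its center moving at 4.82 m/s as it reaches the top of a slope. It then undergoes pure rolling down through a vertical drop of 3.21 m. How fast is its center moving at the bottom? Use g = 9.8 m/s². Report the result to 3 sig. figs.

v ≈ 8.26 m/s

For this body I = (2/5)MR², i.e. k = I/(MR²) = 0.4.
Pure rolling means v = ωR; then KE = ½Mv² + ½I(v/R)² = ½(1+k)Mv² = (7/10)Mv².
Energy conservation: (7/10)Mv₀² + Mgh = (7/10)Mv², so v² = v₀² + 2gh/(1+k).
v = √(4.82² + 2×9.8×3.21/1.4) = √68.17 ≈ 8.26 m/s.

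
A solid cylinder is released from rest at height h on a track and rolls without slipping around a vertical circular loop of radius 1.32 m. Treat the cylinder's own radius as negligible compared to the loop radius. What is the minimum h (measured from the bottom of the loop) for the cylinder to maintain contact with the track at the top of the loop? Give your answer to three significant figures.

h_min ≈ 3.63 m

With I = (1/2)MR², the ratio k = I/(MR²) is 0.5.
At the top, contact is just lost when gravity alone supplies the centripetal force: Mg = Mv_top²/r, i.e. v_top² = gr.
With ω = v/R, the kinetic energy at speed v is ½(1+k)Mv² = (3/4)Mv².
Energy conservation from release (height h) to the top (height 2r): Mgh = Mg(2r) + (3/4)M·gr.
Thus h_min = 2r + (1+k)r/2 = r(2 + 1.5/2) = 1.32 × 2.75 ≈ 3.63 m.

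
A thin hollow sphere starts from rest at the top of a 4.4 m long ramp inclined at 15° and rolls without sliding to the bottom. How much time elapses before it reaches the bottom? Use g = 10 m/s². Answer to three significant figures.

t ≈ 2.38 s

For this body I = (2/3)MR², i.e. k = I/(MR²) = 2/3.
Newton's second law down the slope: Mg sinθ − f = Ma. The torque equation fR = Iα (with α = a/R) gives f = kMa.
Hence a = g sinθ/(1+k) = 10×sin15°/1.667 = 1.553 m/s².
With constant a from rest, t = √(2L/a) = √(2·4.4/1.553) ≈ 2.38 s.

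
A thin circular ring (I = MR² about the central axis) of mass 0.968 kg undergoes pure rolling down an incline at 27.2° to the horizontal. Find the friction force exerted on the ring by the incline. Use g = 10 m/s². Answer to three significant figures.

f ≈ 2.21 N

Here I = MR², so the shape factor k = I/(MR²) = 1.
Translational: Mg sinθ − f = Ma. Rotational about the CM: fR = Iα = kMRa, so f = kMa.
Combining, a = g sinθ/(1+k) and f = kMa = kMg sinθ/(1+k).
f = 1 × 0.968 × 10 × sin27.2° / 2 ≈ 2.21 N.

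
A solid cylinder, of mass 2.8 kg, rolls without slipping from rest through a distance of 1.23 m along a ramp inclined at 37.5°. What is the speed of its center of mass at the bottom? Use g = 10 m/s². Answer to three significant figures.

Here I = (1/2)MR², so the shape factor k = I/(MR²) = 0.5.
Since it rolls without slipping, ω = v/R and KE = ½Mv² + ½Iω² = ½(1+k)Mv² = (3/4)Mv².
The vertical drop is h = L sinθ = 1.23 × sin37.5° = 0.7488 m.
Setting Mgh = (3/4)Mv² gives v = √(2gh/(1+k)) = √(2·10·0.7488/1.5) ≈ 3.16 m/s.

v ≈ 3.16 m/s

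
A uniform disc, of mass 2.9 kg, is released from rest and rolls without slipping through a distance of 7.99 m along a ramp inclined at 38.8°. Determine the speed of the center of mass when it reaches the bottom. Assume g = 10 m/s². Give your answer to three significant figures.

For this body I = (1/2)MR², i.e. k = I/(MR²) = 0.5.
Rolling without slipping gives ω = v/R, so the total kinetic energy is ½Mv² + ½Iω² = ½(1+k)Mv² = (3/4)Mv².
The vertical drop is h = L sinθ = 7.99 × sin38.8° = 5.007 m.
Setting Mgh = (3/4)Mv² gives v = √(2gh/(1+k)) = √(2·10·5.007/1.5) ≈ 8.17 m/s.

v ≈ 8.17 m/s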